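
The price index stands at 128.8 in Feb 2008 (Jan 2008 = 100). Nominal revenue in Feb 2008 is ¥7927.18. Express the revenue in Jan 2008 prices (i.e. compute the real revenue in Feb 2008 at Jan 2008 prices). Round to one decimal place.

6154.6

Real = Nominal ÷ (Index/100) = 7927.18 ÷ (128.8/100)
     = 7927.18 ÷ 1.288 = 6154.6429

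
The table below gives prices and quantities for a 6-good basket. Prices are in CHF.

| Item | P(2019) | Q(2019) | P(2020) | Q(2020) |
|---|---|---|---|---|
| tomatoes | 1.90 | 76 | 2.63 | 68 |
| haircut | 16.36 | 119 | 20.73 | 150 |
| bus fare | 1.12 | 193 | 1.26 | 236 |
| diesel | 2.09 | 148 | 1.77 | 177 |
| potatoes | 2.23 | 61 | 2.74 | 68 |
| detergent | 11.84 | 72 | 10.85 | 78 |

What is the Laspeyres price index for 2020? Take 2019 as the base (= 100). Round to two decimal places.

Laspeyres price index uses base-period quantities as weights.
ΣP(2020)·Q(2019) = 2.63×76 + 20.73×119 + 1.26×193 + 1.77×148 + 2.74×61 + 10.85×72 = 199.88 + 2466.87 + 243.18 + 261.96 + 167.14 + 781.2 = 4120.23
ΣP(2019)·Q(2019) = 1.90×76 + 16.36×119 + 1.12×193 + 2.09×148 + 2.23×61 + 11.84×72 = 144.4 + 1946.84 + 216.16 + 309.32 + 136.03 + 852.48 = 3605.23
Index = 4120.23 / 3605.23 × 100 = 114.2848

114.28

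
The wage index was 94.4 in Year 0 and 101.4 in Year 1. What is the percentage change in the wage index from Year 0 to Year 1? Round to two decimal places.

Change = (101.4 − 94.4) / 94.4 × 100
       = 7.0 / 94.4 × 100 = 7.4153%

7.42%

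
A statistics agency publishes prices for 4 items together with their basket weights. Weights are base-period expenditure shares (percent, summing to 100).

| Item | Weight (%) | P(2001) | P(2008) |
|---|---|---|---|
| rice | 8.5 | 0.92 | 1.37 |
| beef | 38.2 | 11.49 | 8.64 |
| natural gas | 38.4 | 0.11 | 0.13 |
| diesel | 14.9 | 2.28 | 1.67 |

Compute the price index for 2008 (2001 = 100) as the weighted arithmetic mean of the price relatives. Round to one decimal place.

97.7

rice: 8.5 × (1.37/0.92) = 8.5 × 1.489130 = 12.6576
beef: 38.2 × (8.64/11.49) = 38.2 × 0.751958 = 28.7248
natural gas: 38.4 × (0.13/0.11) = 38.4 × 1.181818 = 45.3818
diesel: 14.9 × (1.67/2.28) = 14.9 × 0.732456 = 10.9136
Index = Σ wᵢ·(p₁ᵢ/p₀ᵢ) = 12.6576 + 28.7248 + 45.3818 + 10.9136 = 97.6778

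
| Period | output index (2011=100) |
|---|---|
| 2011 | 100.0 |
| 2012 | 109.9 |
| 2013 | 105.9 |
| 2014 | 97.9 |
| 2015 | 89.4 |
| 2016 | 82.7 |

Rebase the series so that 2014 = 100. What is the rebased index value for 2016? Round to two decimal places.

Rebased(2016) = 82.7 / 97.9 × 100 = 84.4740

84.47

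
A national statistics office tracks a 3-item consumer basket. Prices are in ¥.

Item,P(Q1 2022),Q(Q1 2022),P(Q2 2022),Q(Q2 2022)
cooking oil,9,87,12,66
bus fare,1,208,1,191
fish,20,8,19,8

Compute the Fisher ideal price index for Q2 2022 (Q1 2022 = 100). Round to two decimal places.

121.04

Laspeyres component (base-period weights):
ΣP(Q2 2022)Q(Q1 2022) = 12×87 + 1×208 + 19×8 = 1044 + 208 + 152 = 1404
ΣP(Q1 2022)Q(Q1 2022) = 9×87 + 1×208 + 20×8 = 783 + 208 + 160 = 1151
L = 1404 / 1151 × 100 = 121.9809
Paasche component (current-period weights):
ΣP(Q2 2022)Q(Q2 2022) = 12×66 + 1×191 + 19×8 = 792 + 191 + 152 = 1135
ΣP(Q1 2022)Q(Q2 2022) = 9×66 + 1×191 + 20×8 = 594 + 191 + 160 = 945
P = 1135 / 945 × 100 = 120.1058
Fisher = √(L × P) = √(121.9809 × 120.1058) = 121.0397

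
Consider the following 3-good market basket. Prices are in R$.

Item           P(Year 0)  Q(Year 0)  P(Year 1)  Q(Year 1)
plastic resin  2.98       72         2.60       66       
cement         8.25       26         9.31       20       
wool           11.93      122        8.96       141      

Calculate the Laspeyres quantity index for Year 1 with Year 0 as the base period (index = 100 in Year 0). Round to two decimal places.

Laspeyres quantity index uses base-period prices as weights.
ΣP(Year 0)·Q(Year 1) = 2.98×66 + 8.25×20 + 11.93×141 = 196.68 + 165 + 1682.13 = 2043.81
ΣP(Year 0)·Q(Year 0) = 2.98×72 + 8.25×26 + 11.93×122 = 214.56 + 214.5 + 1455.46 = 1884.52
Index = 2043.81 / 1884.52 × 100 = 108.4526

108.45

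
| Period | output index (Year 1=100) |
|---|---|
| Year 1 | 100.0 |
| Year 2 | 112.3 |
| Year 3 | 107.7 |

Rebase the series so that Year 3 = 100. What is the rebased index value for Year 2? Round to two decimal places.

Rebased(Year 2) = 112.3 / 107.7 × 100 = 104.2711

104.27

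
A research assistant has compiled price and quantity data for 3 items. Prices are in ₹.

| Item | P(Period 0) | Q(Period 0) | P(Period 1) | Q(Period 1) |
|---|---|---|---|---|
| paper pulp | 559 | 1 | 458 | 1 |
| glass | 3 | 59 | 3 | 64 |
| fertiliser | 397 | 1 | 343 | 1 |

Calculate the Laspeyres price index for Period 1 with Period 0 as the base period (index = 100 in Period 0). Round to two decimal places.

Laspeyres price index uses base-period quantities as weights.
ΣP(Period 1)·Q(Period 0) = 458×1 + 3×59 + 343×1 = 458 + 177 + 343 = 978
ΣP(Period 0)·Q(Period 0) = 559×1 + 3×59 + 397×1 = 559 + 177 + 397 = 1133
Index = 978 / 1133 × 100 = 86.3195

86.32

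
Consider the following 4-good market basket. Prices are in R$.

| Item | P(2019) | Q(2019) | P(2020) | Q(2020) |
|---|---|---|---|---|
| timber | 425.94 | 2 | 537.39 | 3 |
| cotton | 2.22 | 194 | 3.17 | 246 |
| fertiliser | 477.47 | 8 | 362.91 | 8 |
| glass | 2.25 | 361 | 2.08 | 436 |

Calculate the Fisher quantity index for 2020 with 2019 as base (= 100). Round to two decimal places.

114.02

Laspeyres component (base-period weights):
ΣP(2019)Q(2020) = 425.94×3 + 2.22×246 + 477.47×8 + 2.25×436 = 1277.82 + 546.12 + 3819.76 + 981 = 6624.7
ΣP(2019)Q(2019) = 425.94×2 + 2.22×194 + 477.47×8 + 2.25×361 = 851.88 + 430.68 + 3819.76 + 812.25 = 5914.57
L = 6624.7 / 5914.57 × 100 = 112.0065
Paasche component (current-period weights):
ΣP(2020)Q(2020) = 537.39×3 + 3.17×246 + 362.91×8 + 2.08×436 = 1612.17 + 779.82 + 2903.28 + 906.88 = 6202.15
ΣP(2020)Q(2019) = 537.39×2 + 3.17×194 + 362.91×8 + 2.08×361 = 1074.78 + 614.98 + 2903.28 + 750.88 = 5343.92
P = 6202.15 / 5343.92 × 100 = 116.0599
Fisher = √(L × P) = √(112.0065 × 116.0599) = 114.0152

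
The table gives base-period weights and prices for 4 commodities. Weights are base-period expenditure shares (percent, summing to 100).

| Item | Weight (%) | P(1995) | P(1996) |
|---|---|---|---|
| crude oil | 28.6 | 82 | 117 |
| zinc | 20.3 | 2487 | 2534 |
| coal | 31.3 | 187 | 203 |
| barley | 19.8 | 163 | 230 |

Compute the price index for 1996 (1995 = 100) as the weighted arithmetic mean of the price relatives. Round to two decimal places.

123.41

crude oil: 28.6 × (117/82) = 28.6 × 1.426829 = 40.8073
zinc: 20.3 × (2534/2487) = 20.3 × 1.018898 = 20.6836
coal: 31.3 × (203/187) = 31.3 × 1.085561 = 33.9781
barley: 19.8 × (230/163) = 19.8 × 1.411043 = 27.9387
Index = Σ wᵢ·(p₁ᵢ/p₀ᵢ) = 40.8073 + 20.6836 + 33.9781 + 27.9387 = 123.4077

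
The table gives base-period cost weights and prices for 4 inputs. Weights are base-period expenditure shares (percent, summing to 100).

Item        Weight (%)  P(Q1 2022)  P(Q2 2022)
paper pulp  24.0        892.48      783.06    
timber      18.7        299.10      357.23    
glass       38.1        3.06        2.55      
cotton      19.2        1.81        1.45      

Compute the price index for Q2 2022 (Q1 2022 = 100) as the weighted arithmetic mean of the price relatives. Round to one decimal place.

paper pulp: 24.0 × (783.06/892.48) = 24.0 × 0.877398 = 21.0575
timber: 18.7 × (357.23/299.10) = 18.7 × 1.194350 = 22.3343
glass: 38.1 × (2.55/3.06) = 38.1 × 0.833333 = 31.7500
cotton: 19.2 × (1.45/1.81) = 19.2 × 0.801105 = 15.3812
Index = Σ wᵢ·(p₁ᵢ/p₀ᵢ) = 21.0575 + 22.3343 + 31.7500 + 15.3812 = 90.5231

90.5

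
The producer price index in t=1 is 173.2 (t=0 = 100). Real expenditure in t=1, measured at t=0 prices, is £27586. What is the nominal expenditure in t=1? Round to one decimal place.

47779.0

Nominal = Real × (Index/100) = 27586 × (173.2/100)
        = 27586 × 1.732 = 47778.9520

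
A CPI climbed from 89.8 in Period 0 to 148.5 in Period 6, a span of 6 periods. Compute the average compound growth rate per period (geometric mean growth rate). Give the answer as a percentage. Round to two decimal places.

8.74%

Growth factor = (148.5/89.8)^(1/6) = (1.653675)^(1/6) = 1.087448
Growth rate = 1.087448 − 1 = 0.087448 = 8.7448%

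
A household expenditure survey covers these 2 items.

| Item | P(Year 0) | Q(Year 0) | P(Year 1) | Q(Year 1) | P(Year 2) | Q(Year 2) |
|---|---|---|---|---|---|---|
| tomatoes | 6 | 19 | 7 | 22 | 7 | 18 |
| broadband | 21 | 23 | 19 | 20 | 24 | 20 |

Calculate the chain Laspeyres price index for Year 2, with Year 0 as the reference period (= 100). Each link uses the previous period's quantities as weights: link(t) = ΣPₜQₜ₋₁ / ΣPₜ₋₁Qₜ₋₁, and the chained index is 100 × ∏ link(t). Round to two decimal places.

113.36

Link Year 0→Year 1:
ΣP(Year 1)Q(Year 0) = 7×19 + 19×23 = 133 + 437 = 570
ΣP(Year 0)Q(Year 0) = 6×19 + 21×23 = 114 + 483 = 597
link = 570/597 = 0.954774
Link Year 1→Year 2:
ΣP(Year 2)Q(Year 1) = 7×22 + 24×20 = 154 + 480 = 634
ΣP(Year 1)Q(Year 1) = 7×22 + 19×20 = 154 + 380 = 534
link = 634/534 = 1.187266
Chained index = 100 × 0.954774 × 1.187266 = 113.3570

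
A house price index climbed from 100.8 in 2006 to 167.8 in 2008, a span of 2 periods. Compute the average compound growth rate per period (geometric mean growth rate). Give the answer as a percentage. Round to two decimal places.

29.02%

Growth factor = (167.8/100.8)^(1/2) = (1.664683)^(1/2) = 1.290226
Growth rate = 1.290226 − 1 = 0.290226 = 29.0226%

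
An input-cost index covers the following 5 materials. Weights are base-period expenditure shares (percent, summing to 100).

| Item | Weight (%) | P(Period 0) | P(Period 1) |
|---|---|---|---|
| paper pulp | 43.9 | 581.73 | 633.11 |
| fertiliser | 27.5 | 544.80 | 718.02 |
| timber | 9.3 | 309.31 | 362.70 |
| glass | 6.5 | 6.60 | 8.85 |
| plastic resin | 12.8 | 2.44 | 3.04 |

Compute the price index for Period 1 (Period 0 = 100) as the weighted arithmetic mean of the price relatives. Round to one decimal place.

paper pulp: 43.9 × (633.11/581.73) = 43.9 × 1.088323 = 47.7774
fertiliser: 27.5 × (718.02/544.80) = 27.5 × 1.317952 = 36.2437
timber: 9.3 × (362.70/309.31) = 9.3 × 1.172610 = 10.9053
glass: 6.5 × (8.85/6.60) = 6.5 × 1.340909 = 8.7159
plastic resin: 12.8 × (3.04/2.44) = 12.8 × 1.245902 = 15.9475
Index = Σ wᵢ·(p₁ᵢ/p₀ᵢ) = 47.7774 + 36.2437 + 10.9053 + 8.7159 + 15.9475 = 119.5898

119.6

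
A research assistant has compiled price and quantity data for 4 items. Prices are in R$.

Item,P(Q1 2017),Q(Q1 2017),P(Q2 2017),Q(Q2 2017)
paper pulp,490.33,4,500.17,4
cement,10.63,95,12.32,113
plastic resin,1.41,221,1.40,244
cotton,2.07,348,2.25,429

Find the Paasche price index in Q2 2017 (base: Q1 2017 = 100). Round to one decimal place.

106.9

Paasche price index uses current-period quantities as weights.
ΣP(Q2 2017)·Q(Q2 2017) = 500.17×4 + 12.32×113 + 1.40×244 + 2.25×429 = 2000.68 + 1392.16 + 341.6 + 965.25 = 4699.69
ΣP(Q1 2017)·Q(Q2 2017) = 490.33×4 + 10.63×113 + 1.41×244 + 2.07×429 = 1961.32 + 1201.19 + 344.04 + 888.03 = 4394.58
Index = 4699.69 / 4394.58 × 100 = 106.9429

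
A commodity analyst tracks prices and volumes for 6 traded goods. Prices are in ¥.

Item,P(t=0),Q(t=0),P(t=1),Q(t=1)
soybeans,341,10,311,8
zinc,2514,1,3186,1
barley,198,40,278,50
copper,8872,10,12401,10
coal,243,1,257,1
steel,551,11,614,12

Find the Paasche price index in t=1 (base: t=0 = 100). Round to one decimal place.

136.6

Paasche price index uses current-period quantities as weights.
ΣP(t=1)·Q(t=1) = 311×8 + 3186×1 + 278×50 + 12401×10 + 257×1 + 614×12 = 2488 + 3186 + 13900 + 124010 + 257 + 7368 = 151209
ΣP(t=0)·Q(t=1) = 341×8 + 2514×1 + 198×50 + 8872×10 + 243×1 + 551×12 = 2728 + 2514 + 9900 + 88720 + 243 + 6612 = 110717
Index = 151209 / 110717 × 100 = 136.5725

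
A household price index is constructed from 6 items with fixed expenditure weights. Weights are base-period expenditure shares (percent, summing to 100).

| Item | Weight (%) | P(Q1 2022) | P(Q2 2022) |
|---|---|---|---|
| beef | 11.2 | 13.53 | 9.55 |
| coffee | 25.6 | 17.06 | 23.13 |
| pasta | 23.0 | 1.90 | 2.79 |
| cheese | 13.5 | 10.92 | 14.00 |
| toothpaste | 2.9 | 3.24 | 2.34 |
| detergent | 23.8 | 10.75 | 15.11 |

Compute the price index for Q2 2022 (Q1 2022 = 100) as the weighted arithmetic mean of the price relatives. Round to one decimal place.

beef: 11.2 × (9.55/13.53) = 11.2 × 0.705839 = 7.9054
coffee: 25.6 × (23.13/17.06) = 25.6 × 1.355803 = 34.7086
pasta: 23.0 × (2.79/1.90) = 23.0 × 1.468421 = 33.7737
cheese: 13.5 × (14.00/10.92) = 13.5 × 1.282051 = 17.3077
toothpaste: 2.9 × (2.34/3.24) = 2.9 × 0.722222 = 2.0944
detergent: 23.8 × (15.11/10.75) = 23.8 × 1.405581 = 33.4528
Index = Σ wᵢ·(p₁ᵢ/p₀ᵢ) = 7.9054 + 34.7086 + 33.7737 + 17.3077 + 2.0944 + 33.4528 = 129.2426

129.2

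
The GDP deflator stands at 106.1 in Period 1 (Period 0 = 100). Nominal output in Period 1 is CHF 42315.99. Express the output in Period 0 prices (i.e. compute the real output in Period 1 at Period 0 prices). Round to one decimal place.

Real = Nominal ÷ (Index/100) = 42315.99 ÷ (106.1/100)
     = 42315.99 ÷ 1.061 = 39883.1197

39883.1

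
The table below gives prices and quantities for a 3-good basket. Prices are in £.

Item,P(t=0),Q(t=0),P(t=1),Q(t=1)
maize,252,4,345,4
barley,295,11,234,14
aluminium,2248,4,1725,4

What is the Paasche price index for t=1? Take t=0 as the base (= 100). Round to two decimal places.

Paasche price index uses current-period quantities as weights.
ΣP(t=1)·Q(t=1) = 345×4 + 234×14 + 1725×4 = 1380 + 3276 + 6900 = 11556
ΣP(t=0)·Q(t=1) = 252×4 + 295×14 + 2248×4 = 1008 + 4130 + 8992 = 14130
Index = 11556 / 14130 × 100 = 81.7834

81.78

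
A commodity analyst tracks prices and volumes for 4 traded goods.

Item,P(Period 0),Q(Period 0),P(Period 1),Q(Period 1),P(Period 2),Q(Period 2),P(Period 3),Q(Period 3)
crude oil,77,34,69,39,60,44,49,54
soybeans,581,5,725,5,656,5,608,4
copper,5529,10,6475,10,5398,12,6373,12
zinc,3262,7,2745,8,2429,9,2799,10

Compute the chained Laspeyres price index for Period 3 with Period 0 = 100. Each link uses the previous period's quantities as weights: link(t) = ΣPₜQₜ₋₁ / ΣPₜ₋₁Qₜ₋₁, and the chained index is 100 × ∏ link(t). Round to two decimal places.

Link Period 0→Period 1:
ΣP(Period 1)Q(Period 0) = 69×34 + 725×5 + 6475×10 + 2745×7 = 2346 + 3625 + 64750 + 19215 = 89936
ΣP(Period 0)Q(Period 0) = 77×34 + 581×5 + 5529×10 + 3262×7 = 2618 + 2905 + 55290 + 22834 = 83647
link = 89936/83647 = 1.075185
Link Period 1→Period 2:
ΣP(Period 2)Q(Period 1) = 60×39 + 656×5 + 5398×10 + 2429×8 = 2340 + 3280 + 53980 + 19432 = 79032
ΣP(Period 1)Q(Period 1) = 69×39 + 725×5 + 6475×10 + 2745×8 = 2691 + 3625 + 64750 + 21960 = 93026
link = 79032/93026 = 0.849569
Link Period 2→Period 3:
ΣP(Period 3)Q(Period 2) = 49×44 + 608×5 + 6373×12 + 2799×9 = 2156 + 3040 + 76476 + 25191 = 106863
ΣP(Period 2)Q(Period 2) = 60×44 + 656×5 + 5398×12 + 2429×9 = 2640 + 3280 + 64776 + 21861 = 92557
link = 106863/92557 = 1.154564
Chained index = 100 × 1.075185 × 0.849569 × 1.154564 = 105.4630

105.46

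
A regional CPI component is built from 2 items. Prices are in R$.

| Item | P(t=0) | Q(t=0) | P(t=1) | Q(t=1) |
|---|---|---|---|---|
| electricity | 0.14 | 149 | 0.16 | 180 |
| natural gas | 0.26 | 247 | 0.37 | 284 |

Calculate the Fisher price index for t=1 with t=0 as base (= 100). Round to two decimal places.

135.31

Laspeyres component (base-period weights):
ΣP(t=1)Q(t=0) = 0.16×149 + 0.37×247 = 23.84 + 91.39 = 115.23
ΣP(t=0)Q(t=0) = 0.14×149 + 0.26×247 = 20.86 + 64.22 = 85.08
L = 115.23 / 85.08 × 100 = 135.4372
Paasche component (current-period weights):
ΣP(t=1)Q(t=1) = 0.16×180 + 0.37×284 = 28.8 + 105.08 = 133.88
ΣP(t=0)Q(t=1) = 0.14×180 + 0.26×284 = 25.2 + 73.84 = 99.04
P = 133.88 / 99.04 × 100 = 135.1777
Fisher = √(L × P) = √(135.4372 × 135.1777) = 135.3074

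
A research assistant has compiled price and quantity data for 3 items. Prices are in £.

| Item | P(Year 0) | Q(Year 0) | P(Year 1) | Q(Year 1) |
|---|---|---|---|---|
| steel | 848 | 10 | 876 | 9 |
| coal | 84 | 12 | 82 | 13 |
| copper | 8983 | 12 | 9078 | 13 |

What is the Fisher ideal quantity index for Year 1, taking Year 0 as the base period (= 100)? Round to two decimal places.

Laspeyres component (base-period weights):
ΣP(Year 0)Q(Year 1) = 848×9 + 84×13 + 8983×13 = 7632 + 1092 + 116779 = 125503
ΣP(Year 0)Q(Year 0) = 848×10 + 84×12 + 8983×12 = 8480 + 1008 + 107796 = 117284
L = 125503 / 117284 × 100 = 107.0078
Paasche component (current-period weights):
ΣP(Year 1)Q(Year 1) = 876×9 + 82×13 + 9078×13 = 7884 + 1066 + 118014 = 126964
ΣP(Year 1)Q(Year 0) = 876×10 + 82×12 + 9078×12 = 8760 + 984 + 108936 = 118680
P = 126964 / 118680 × 100 = 106.9801
Fisher = √(L × P) = √(107.0078 × 106.9801) = 106.9939

106.99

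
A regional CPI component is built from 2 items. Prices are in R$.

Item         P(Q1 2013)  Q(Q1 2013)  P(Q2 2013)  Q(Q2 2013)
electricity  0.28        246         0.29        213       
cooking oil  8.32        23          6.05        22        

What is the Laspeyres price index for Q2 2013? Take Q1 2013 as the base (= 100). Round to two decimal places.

80.88

Laspeyres price index uses base-period quantities as weights.
ΣP(Q2 2013)·Q(Q1 2013) = 0.29×246 + 6.05×23 = 71.34 + 139.15 = 210.49
ΣP(Q1 2013)·Q(Q1 2013) = 0.28×246 + 8.32×23 = 68.88 + 191.36 = 260.24
Index = 210.49 / 260.24 × 100 = 80.8830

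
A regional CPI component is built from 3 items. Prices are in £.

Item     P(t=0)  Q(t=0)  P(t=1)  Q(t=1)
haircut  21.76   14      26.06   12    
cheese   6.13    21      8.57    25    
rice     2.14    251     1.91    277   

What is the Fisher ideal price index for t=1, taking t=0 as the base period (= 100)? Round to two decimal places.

105.19

Laspeyres component (base-period weights):
ΣP(t=1)Q(t=0) = 26.06×14 + 8.57×21 + 1.91×251 = 364.84 + 179.97 + 479.41 = 1024.22
ΣP(t=0)Q(t=0) = 21.76×14 + 6.13×21 + 2.14×251 = 304.64 + 128.73 + 537.14 = 970.51
L = 1024.22 / 970.51 × 100 = 105.5342
Paasche component (current-period weights):
ΣP(t=1)Q(t=1) = 26.06×12 + 8.57×25 + 1.91×277 = 312.72 + 214.25 + 529.07 = 1056.04
ΣP(t=0)Q(t=1) = 21.76×12 + 6.13×25 + 2.14×277 = 261.12 + 153.25 + 592.78 = 1007.15
P = 1056.04 / 1007.15 × 100 = 104.8543
Fisher = √(L × P) = √(105.5342 × 104.8543) = 105.1937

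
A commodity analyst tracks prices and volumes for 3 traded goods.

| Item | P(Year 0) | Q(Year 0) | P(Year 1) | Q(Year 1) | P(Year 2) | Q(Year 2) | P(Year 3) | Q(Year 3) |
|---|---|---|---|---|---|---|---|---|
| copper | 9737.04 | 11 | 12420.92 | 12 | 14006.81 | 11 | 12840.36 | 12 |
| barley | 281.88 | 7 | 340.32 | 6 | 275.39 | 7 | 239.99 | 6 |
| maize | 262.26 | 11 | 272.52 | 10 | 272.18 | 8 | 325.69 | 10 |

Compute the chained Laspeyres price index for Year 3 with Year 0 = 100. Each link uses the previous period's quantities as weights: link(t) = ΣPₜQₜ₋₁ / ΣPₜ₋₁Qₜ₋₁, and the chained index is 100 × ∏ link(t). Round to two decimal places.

Link Year 0→Year 1:
ΣP(Year 1)Q(Year 0) = 12420.92×11 + 340.32×7 + 272.52×11 = 136630.12 + 2382.24 + 2997.72 = 142010.08
ΣP(Year 0)Q(Year 0) = 9737.04×11 + 281.88×7 + 262.26×11 = 107107.44 + 1973.16 + 2884.86 = 111965.46
link = 142010.08/111965.46 = 1.268338
Link Year 1→Year 2:
ΣP(Year 2)Q(Year 1) = 14006.81×12 + 275.39×6 + 272.18×10 = 168081.72 + 1652.34 + 2721.8 = 172455.86
ΣP(Year 1)Q(Year 1) = 12420.92×12 + 340.32×6 + 272.52×10 = 149051.04 + 2041.92 + 2725.2 = 153818.16
link = 172455.86/153818.16 = 1.121167
Link Year 2→Year 3:
ΣP(Year 3)Q(Year 2) = 12840.36×11 + 239.99×7 + 325.69×8 = 141243.96 + 1679.93 + 2605.52 = 145529.41
ΣP(Year 2)Q(Year 2) = 14006.81×11 + 275.39×7 + 272.18×8 = 154074.91 + 1927.73 + 2177.44 = 158180.08
link = 145529.41/158180.08 = 0.920024
Chained index = 100 × 1.268338 × 1.121167 × 0.920024 = 130.8291

130.83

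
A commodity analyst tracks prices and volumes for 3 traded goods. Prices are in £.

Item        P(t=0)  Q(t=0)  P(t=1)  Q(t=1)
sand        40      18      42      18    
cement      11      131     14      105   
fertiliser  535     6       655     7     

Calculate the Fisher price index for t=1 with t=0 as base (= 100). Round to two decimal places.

Laspeyres component (base-period weights):
ΣP(t=1)Q(t=0) = 42×18 + 14×131 + 655×6 = 756 + 1834 + 3930 = 6520
ΣP(t=0)Q(t=0) = 40×18 + 11×131 + 535×6 = 720 + 1441 + 3210 = 5371
L = 6520 / 5371 × 100 = 121.3927
Paasche component (current-period weights):
ΣP(t=1)Q(t=1) = 42×18 + 14×105 + 655×7 = 756 + 1470 + 4585 = 6811
ΣP(t=0)Q(t=1) = 40×18 + 11×105 + 535×7 = 720 + 1155 + 3745 = 5620
P = 6811 / 5620 × 100 = 121.1922
Fisher = √(L × P) = √(121.3927 × 121.1922) = 121.2924

121.29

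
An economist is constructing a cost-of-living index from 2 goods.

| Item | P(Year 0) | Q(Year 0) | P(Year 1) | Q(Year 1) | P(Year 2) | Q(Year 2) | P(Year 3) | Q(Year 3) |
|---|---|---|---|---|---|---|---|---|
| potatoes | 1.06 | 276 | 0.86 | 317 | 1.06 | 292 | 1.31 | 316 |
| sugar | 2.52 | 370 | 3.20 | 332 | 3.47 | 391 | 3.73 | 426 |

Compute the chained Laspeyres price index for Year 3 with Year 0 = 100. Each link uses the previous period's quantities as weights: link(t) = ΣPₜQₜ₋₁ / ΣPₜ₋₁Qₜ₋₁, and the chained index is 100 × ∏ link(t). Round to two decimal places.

Link Year 0→Year 1:
ΣP(Year 1)Q(Year 0) = 0.86×276 + 3.20×370 = 237.36 + 1184 = 1421.36
ΣP(Year 0)Q(Year 0) = 1.06×276 + 2.52×370 = 292.56 + 932.4 = 1224.96
link = 1421.36/1224.96 = 1.160332
Link Year 1→Year 2:
ΣP(Year 2)Q(Year 1) = 1.06×317 + 3.47×332 = 336.02 + 1152.04 = 1488.06
ΣP(Year 1)Q(Year 1) = 0.86×317 + 3.20×332 = 272.62 + 1062.4 = 1335.02
link = 1488.06/1335.02 = 1.114635
Link Year 2→Year 3:
ΣP(Year 3)Q(Year 2) = 1.31×292 + 3.73×391 = 382.52 + 1458.43 = 1840.95
ΣP(Year 2)Q(Year 2) = 1.06×292 + 3.47×391 = 309.52 + 1356.77 = 1666.29
link = 1840.95/1666.29 = 1.104820
Chained index = 100 × 1.160332 × 1.114635 × 1.104820 = 142.8915

142.89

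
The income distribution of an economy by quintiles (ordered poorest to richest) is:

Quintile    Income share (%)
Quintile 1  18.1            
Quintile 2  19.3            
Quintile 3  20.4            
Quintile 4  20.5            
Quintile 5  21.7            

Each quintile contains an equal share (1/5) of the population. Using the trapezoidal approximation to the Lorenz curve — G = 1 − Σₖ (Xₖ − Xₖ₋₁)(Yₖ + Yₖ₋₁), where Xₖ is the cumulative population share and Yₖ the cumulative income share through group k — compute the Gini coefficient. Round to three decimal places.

0.034

Cumulative income shares Yₖ: 0.1810, 0.3740, 0.5780, 0.7830, 1.0000
Σ (Xₖ−Xₖ₋₁)(Yₖ+Yₖ₋₁) = (1/5)(0.1810+0.0000) + (1/5)(0.3740+0.1810) + (1/5)(0.5780+0.3740) + (1/5)(0.7830+0.5780) + (1/5)(1.0000+0.7830)
  = 0.0362 + 0.1110 + 0.1904 + 0.2722 + 0.3566 = 0.9664
G = 1 − 0.9664 = 0.0336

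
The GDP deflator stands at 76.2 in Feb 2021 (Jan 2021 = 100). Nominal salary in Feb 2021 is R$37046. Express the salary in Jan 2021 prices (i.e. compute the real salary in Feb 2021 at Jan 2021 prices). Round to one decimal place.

Real = Nominal ÷ (Index/100) = 37046 ÷ (76.2/100)
     = 37046 ÷ 0.762 = 48616.7979

48616.8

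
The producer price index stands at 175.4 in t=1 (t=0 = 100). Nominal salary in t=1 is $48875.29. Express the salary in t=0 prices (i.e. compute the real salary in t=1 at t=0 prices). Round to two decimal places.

27865.05

Real = Nominal ÷ (Index/100) = 48875.29 ÷ (175.4/100)
     = 48875.29 ÷ 1.754 = 27865.0456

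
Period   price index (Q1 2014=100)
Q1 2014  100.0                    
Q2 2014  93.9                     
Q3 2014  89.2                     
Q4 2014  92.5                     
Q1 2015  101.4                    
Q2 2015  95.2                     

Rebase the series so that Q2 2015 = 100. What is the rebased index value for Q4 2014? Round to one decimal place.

Rebased(Q4 2014) = 92.5 / 95.2 × 100 = 97.1639

97.2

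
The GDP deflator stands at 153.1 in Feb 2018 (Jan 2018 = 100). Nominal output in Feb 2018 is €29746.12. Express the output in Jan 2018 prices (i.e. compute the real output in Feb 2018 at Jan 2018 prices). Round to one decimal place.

19429.2

Real = Nominal ÷ (Index/100) = 29746.12 ÷ (153.1/100)
     = 29746.12 ÷ 1.531 = 19429.2097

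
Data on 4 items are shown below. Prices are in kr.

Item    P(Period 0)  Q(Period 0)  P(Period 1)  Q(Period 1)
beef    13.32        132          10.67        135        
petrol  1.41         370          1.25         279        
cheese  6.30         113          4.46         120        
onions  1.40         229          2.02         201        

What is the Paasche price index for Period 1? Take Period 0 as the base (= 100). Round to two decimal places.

84.56

Paasche price index uses current-period quantities as weights.
ΣP(Period 1)·Q(Period 1) = 10.67×135 + 1.25×279 + 4.46×120 + 2.02×201 = 1440.45 + 348.75 + 535.2 + 406.02 = 2730.42
ΣP(Period 0)·Q(Period 1) = 13.32×135 + 1.41×279 + 6.30×120 + 1.40×201 = 1798.2 + 393.39 + 756 + 281.4 = 3228.99
Index = 2730.42 / 3228.99 × 100 = 84.5596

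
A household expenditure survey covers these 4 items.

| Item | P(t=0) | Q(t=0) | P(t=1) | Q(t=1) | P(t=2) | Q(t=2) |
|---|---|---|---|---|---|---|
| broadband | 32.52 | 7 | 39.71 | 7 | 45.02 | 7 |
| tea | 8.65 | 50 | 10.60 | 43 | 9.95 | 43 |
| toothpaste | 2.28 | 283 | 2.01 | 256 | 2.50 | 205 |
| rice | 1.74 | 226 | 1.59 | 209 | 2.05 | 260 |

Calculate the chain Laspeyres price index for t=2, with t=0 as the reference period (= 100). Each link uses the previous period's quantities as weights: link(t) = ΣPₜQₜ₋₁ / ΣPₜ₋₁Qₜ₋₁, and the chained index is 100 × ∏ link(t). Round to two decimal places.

117.13

Link t=0→t=1:
ΣP(t=1)Q(t=0) = 39.71×7 + 10.60×50 + 2.01×283 + 1.59×226 = 277.97 + 530 + 568.83 + 359.34 = 1736.14
ΣP(t=0)Q(t=0) = 32.52×7 + 8.65×50 + 2.28×283 + 1.74×226 = 227.64 + 432.5 + 645.24 + 393.24 = 1698.62
link = 1736.14/1698.62 = 1.022089
Link t=1→t=2:
ΣP(t=2)Q(t=1) = 45.02×7 + 9.95×43 + 2.50×256 + 2.05×209 = 315.14 + 427.85 + 640 + 428.45 = 1811.44
ΣP(t=1)Q(t=1) = 39.71×7 + 10.60×43 + 2.01×256 + 1.59×209 = 277.97 + 455.8 + 514.56 + 332.31 = 1580.64
link = 1811.44/1580.64 = 1.146017
Chained index = 100 × 1.022089 × 1.146017 = 117.1331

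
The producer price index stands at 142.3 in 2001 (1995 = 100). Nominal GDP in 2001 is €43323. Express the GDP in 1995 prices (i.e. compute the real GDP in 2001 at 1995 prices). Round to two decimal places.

Real = Nominal ÷ (Index/100) = 43323 ÷ (142.3/100)
     = 43323 ÷ 1.423 = 30444.8349

30444.83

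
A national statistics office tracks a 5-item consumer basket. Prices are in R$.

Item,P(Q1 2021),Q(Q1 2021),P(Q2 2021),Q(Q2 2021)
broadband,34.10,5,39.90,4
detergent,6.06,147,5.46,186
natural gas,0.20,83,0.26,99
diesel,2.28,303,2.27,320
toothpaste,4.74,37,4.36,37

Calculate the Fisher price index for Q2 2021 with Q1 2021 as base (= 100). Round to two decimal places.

95.89

Laspeyres component (base-period weights):
ΣP(Q2 2021)Q(Q1 2021) = 39.90×5 + 5.46×147 + 0.26×83 + 2.27×303 + 4.36×37 = 199.5 + 802.62 + 21.58 + 687.81 + 161.32 = 1872.83
ΣP(Q1 2021)Q(Q1 2021) = 34.10×5 + 6.06×147 + 0.20×83 + 2.28×303 + 4.74×37 = 170.5 + 890.82 + 16.6 + 690.84 + 175.38 = 1944.14
L = 1872.83 / 1944.14 × 100 = 96.3321
Paasche component (current-period weights):
ΣP(Q2 2021)Q(Q2 2021) = 39.90×4 + 5.46×186 + 0.26×99 + 2.27×320 + 4.36×37 = 159.6 + 1015.56 + 25.74 + 726.4 + 161.32 = 2088.62
ΣP(Q1 2021)Q(Q2 2021) = 34.10×4 + 6.06×186 + 0.20×99 + 2.28×320 + 4.74×37 = 136.4 + 1127.16 + 19.8 + 729.6 + 175.38 = 2188.34
P = 2088.62 / 2188.34 × 100 = 95.4431
Fisher = √(L × P) = √(96.3321 × 95.4431) = 95.8866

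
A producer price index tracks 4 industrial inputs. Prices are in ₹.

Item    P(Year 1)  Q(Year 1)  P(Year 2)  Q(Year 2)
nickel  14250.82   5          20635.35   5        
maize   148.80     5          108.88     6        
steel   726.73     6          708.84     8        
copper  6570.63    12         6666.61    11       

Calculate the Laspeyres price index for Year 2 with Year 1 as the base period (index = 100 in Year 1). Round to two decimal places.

121.11

Laspeyres price index uses base-period quantities as weights.
ΣP(Year 2)·Q(Year 1) = 20635.35×5 + 108.88×5 + 708.84×6 + 6666.61×12 = 103176.75 + 544.4 + 4253.04 + 79999.32 = 187973.51
ΣP(Year 1)·Q(Year 1) = 14250.82×5 + 148.80×5 + 726.73×6 + 6570.63×12 = 71254.1 + 744 + 4360.38 + 78847.56 = 155206.04
Index = 187973.51 / 155206.04 × 100 = 121.1122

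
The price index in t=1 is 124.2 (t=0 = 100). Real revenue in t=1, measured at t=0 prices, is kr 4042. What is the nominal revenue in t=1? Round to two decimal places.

5020.16

Nominal = Real × (Index/100) = 4042 × (124.2/100)
        = 4042 × 1.242 = 5020.1640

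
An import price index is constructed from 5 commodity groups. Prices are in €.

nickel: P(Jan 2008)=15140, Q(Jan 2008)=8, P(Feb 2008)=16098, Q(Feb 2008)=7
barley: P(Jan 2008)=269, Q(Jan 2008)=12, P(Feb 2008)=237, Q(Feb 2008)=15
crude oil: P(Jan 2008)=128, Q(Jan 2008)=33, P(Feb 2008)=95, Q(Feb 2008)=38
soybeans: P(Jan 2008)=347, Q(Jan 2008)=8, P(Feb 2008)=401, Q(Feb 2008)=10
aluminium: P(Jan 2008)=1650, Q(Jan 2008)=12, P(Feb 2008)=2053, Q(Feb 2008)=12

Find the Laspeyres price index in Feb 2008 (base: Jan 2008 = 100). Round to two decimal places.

Laspeyres price index uses base-period quantities as weights.
ΣP(Feb 2008)·Q(Jan 2008) = 16098×8 + 237×12 + 95×33 + 401×8 + 2053×12 = 128784 + 2844 + 3135 + 3208 + 24636 = 162607
ΣP(Jan 2008)·Q(Jan 2008) = 15140×8 + 269×12 + 128×33 + 347×8 + 1650×12 = 121120 + 3228 + 4224 + 2776 + 19800 = 151148
Index = 162607 / 151148 × 100 = 107.5813

107.58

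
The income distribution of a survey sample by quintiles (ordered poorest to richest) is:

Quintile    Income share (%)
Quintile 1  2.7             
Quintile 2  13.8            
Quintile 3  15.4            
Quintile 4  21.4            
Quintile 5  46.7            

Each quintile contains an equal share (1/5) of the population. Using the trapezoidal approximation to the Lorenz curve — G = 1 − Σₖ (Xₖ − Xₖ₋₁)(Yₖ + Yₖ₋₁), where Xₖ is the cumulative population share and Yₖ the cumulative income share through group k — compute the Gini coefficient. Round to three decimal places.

0.382

Cumulative income shares Yₖ: 0.0270, 0.1650, 0.3190, 0.5330, 1.0000
Σ (Xₖ−Xₖ₋₁)(Yₖ+Yₖ₋₁) = (1/5)(0.0270+0.0000) + (1/5)(0.1650+0.0270) + (1/5)(0.3190+0.1650) + (1/5)(0.5330+0.3190) + (1/5)(1.0000+0.5330)
  = 0.0054 + 0.0384 + 0.0968 + 0.1704 + 0.3066 = 0.6176
G = 1 − 0.6176 = 0.3824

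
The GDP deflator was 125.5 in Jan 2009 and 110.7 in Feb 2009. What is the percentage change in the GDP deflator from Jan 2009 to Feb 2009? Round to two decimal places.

-11.79%

Change = (110.7 − 125.5) / 125.5 × 100
       = -14.8 / 125.5 × 100 = -11.7928%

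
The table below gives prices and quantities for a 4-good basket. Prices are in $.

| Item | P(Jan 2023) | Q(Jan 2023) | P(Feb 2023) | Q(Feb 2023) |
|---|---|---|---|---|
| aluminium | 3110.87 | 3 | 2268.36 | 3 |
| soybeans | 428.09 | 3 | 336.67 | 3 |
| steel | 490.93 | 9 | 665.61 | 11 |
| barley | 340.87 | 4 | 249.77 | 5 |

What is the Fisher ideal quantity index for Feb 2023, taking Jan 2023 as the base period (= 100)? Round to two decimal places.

109.36

Laspeyres component (base-period weights):
ΣP(Jan 2023)Q(Feb 2023) = 3110.87×3 + 428.09×3 + 490.93×11 + 340.87×5 = 9332.61 + 1284.27 + 5400.23 + 1704.35 = 17721.46
ΣP(Jan 2023)Q(Jan 2023) = 3110.87×3 + 428.09×3 + 490.93×9 + 340.87×4 = 9332.61 + 1284.27 + 4418.37 + 1363.48 = 16398.73
L = 17721.46 / 16398.73 × 100 = 108.0661
Paasche component (current-period weights):
ΣP(Feb 2023)Q(Feb 2023) = 2268.36×3 + 336.67×3 + 665.61×11 + 249.77×5 = 6805.08 + 1010.01 + 7321.71 + 1248.85 = 16385.65
ΣP(Feb 2023)Q(Jan 2023) = 2268.36×3 + 336.67×3 + 665.61×9 + 249.77×4 = 6805.08 + 1010.01 + 5990.49 + 999.08 = 14804.66
P = 16385.65 / 14804.66 × 100 = 110.6790
Fisher = √(L × P) = √(108.0661 × 110.6790) = 109.3647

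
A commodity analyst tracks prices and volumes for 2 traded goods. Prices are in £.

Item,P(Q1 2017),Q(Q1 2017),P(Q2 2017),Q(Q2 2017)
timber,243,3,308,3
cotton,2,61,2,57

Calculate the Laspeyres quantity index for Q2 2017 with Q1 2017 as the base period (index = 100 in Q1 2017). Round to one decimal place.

Laspeyres quantity index uses base-period prices as weights.
ΣP(Q1 2017)·Q(Q2 2017) = 243×3 + 2×57 = 729 + 114 = 843
ΣP(Q1 2017)·Q(Q1 2017) = 243×3 + 2×61 = 729 + 122 = 851
Index = 843 / 851 × 100 = 99.0599

99.1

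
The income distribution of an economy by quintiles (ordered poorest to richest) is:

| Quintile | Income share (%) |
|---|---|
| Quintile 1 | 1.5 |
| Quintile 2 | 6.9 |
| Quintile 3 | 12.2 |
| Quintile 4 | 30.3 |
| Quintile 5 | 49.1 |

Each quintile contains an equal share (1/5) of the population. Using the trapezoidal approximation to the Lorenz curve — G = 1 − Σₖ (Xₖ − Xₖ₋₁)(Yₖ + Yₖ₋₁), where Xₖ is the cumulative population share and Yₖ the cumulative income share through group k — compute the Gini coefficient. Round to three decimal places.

Cumulative income shares Yₖ: 0.0150, 0.0840, 0.2060, 0.5090, 1.0000
Σ (Xₖ−Xₖ₋₁)(Yₖ+Yₖ₋₁) = (1/5)(0.0150+0.0000) + (1/5)(0.0840+0.0150) + (1/5)(0.2060+0.0840) + (1/5)(0.5090+0.2060) + (1/5)(1.0000+0.5090)
  = 0.0030 + 0.0198 + 0.0580 + 0.1430 + 0.3018 = 0.5256
G = 1 − 0.5256 = 0.4744

0.474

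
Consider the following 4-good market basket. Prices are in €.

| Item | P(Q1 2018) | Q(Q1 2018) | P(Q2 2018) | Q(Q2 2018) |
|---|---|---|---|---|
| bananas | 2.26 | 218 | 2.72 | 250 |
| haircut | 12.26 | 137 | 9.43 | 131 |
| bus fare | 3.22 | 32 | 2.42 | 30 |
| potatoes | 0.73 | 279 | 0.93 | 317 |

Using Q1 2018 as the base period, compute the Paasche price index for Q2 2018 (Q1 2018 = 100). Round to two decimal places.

91.34

Paasche price index uses current-period quantities as weights.
ΣP(Q2 2018)·Q(Q2 2018) = 2.72×250 + 9.43×131 + 2.42×30 + 0.93×317 = 680 + 1235.33 + 72.6 + 294.81 = 2282.74
ΣP(Q1 2018)·Q(Q2 2018) = 2.26×250 + 12.26×131 + 3.22×30 + 0.73×317 = 565 + 1606.06 + 96.6 + 231.41 = 2499.07
Index = 2282.74 / 2499.07 × 100 = 91.3436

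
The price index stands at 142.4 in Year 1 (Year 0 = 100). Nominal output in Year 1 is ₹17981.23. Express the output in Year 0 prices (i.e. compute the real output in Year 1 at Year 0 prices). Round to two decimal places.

Real = Nominal ÷ (Index/100) = 17981.23 ÷ (142.4/100)
     = 17981.23 ÷ 1.424 = 12627.2683

12627.27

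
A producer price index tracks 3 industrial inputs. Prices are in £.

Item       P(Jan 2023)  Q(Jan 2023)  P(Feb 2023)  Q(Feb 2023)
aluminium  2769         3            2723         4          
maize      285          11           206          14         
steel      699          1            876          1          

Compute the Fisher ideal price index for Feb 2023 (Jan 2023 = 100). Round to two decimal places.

93.05

Laspeyres component (base-period weights):
ΣP(Feb 2023)Q(Jan 2023) = 2723×3 + 206×11 + 876×1 = 8169 + 2266 + 876 = 11311
ΣP(Jan 2023)Q(Jan 2023) = 2769×3 + 285×11 + 699×1 = 8307 + 3135 + 699 = 12141
L = 11311 / 12141 × 100 = 93.1637
Paasche component (current-period weights):
ΣP(Feb 2023)Q(Feb 2023) = 2723×4 + 206×14 + 876×1 = 10892 + 2884 + 876 = 14652
ΣP(Jan 2023)Q(Feb 2023) = 2769×4 + 285×14 + 699×1 = 11076 + 3990 + 699 = 15765
P = 14652 / 15765 × 100 = 92.9401
Fisher = √(L × P) = √(93.1637 × 92.9401) = 93.0518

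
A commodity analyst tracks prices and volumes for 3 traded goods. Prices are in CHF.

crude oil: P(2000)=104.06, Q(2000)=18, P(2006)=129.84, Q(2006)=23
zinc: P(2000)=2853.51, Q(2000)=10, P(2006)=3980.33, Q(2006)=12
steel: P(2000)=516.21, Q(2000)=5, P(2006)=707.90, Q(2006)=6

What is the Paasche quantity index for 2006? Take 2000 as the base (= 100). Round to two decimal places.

Paasche quantity index uses current-period prices as weights.
ΣP(2006)·Q(2006) = 129.84×23 + 3980.33×12 + 707.90×6 = 2986.32 + 47763.96 + 4247.4 = 54997.68
ΣP(2006)·Q(2000) = 129.84×18 + 3980.33×10 + 707.90×5 = 2337.12 + 39803.3 + 3539.5 = 45679.92
Index = 54997.68 / 45679.92 × 100 = 120.3979

120.40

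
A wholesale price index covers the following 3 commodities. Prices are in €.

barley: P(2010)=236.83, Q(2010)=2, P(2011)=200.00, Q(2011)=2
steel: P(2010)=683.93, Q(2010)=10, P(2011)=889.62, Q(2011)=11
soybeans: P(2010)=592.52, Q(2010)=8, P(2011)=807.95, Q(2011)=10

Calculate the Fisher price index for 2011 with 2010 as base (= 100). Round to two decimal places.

130.97

Laspeyres component (base-period weights):
ΣP(2011)Q(2010) = 200.00×2 + 889.62×10 + 807.95×8 = 400 + 8896.2 + 6463.6 = 15759.8
ΣP(2010)Q(2010) = 236.83×2 + 683.93×10 + 592.52×8 = 473.66 + 6839.3 + 4740.16 = 12053.12
L = 15759.8 / 12053.12 × 100 = 130.7529
Paasche component (current-period weights):
ΣP(2011)Q(2011) = 200.00×2 + 889.62×11 + 807.95×10 = 400 + 9785.82 + 8079.5 = 18265.32
ΣP(2010)Q(2011) = 236.83×2 + 683.93×11 + 592.52×10 = 473.66 + 7523.23 + 5925.2 = 13922.09
P = 18265.32 / 13922.09 × 100 = 131.1967
Fisher = √(L × P) = √(130.7529 × 131.1967) = 130.9746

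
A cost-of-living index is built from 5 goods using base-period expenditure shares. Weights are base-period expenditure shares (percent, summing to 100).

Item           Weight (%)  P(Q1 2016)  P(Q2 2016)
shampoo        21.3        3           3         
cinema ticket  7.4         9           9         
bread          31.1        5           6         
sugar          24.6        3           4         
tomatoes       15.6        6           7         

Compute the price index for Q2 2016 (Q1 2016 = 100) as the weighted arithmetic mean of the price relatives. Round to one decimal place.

117.0

shampoo: 21.3 × (3/3) = 21.3 × 1.000000 = 21.3000
cinema ticket: 7.4 × (9/9) = 7.4 × 1.000000 = 7.4000
bread: 31.1 × (6/5) = 31.1 × 1.200000 = 37.3200
sugar: 24.6 × (4/3) = 24.6 × 1.333333 = 32.8000
tomatoes: 15.6 × (7/6) = 15.6 × 1.166667 = 18.2000
Index = Σ wᵢ·(p₁ᵢ/p₀ᵢ) = 21.3000 + 7.4000 + 37.3200 + 32.8000 + 18.2000 = 117.0200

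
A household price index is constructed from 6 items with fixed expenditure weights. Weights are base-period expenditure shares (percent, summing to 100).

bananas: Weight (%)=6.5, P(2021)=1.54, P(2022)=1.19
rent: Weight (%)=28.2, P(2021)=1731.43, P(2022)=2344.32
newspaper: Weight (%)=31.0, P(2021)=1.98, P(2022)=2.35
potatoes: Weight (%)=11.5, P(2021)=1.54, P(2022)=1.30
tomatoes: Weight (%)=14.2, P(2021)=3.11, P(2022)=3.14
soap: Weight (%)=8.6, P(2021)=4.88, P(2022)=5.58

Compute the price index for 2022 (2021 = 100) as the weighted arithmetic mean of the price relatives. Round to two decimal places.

113.88

bananas: 6.5 × (1.19/1.54) = 6.5 × 0.772727 = 5.0227
rent: 28.2 × (2344.32/1731.43) = 28.2 × 1.353979 = 38.1822
newspaper: 31.0 × (2.35/1.98) = 31.0 × 1.186869 = 36.7929
potatoes: 11.5 × (1.30/1.54) = 11.5 × 0.844156 = 9.7078
tomatoes: 14.2 × (3.14/3.11) = 14.2 × 1.009646 = 14.3370
soap: 8.6 × (5.58/4.88) = 8.6 × 1.143443 = 9.8336
Index = Σ wᵢ·(p₁ᵢ/p₀ᵢ) = 5.0227 + 38.1822 + 36.7929 + 9.7078 + 14.3370 + 9.8336 = 113.8762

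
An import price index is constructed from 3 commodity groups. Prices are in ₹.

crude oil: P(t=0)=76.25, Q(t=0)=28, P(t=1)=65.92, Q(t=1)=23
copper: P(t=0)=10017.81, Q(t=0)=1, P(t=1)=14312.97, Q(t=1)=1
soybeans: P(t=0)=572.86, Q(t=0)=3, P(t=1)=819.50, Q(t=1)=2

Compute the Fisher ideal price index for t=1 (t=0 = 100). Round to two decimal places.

Laspeyres component (base-period weights):
ΣP(t=1)Q(t=0) = 65.92×28 + 14312.97×1 + 819.50×3 = 1845.76 + 14312.97 + 2458.5 = 18617.23
ΣP(t=0)Q(t=0) = 76.25×28 + 10017.81×1 + 572.86×3 = 2135 + 10017.81 + 1718.58 = 13871.39
L = 18617.23 / 13871.39 × 100 = 134.2132
Paasche component (current-period weights):
ΣP(t=1)Q(t=1) = 65.92×23 + 14312.97×1 + 819.50×2 = 1516.16 + 14312.97 + 1639 = 17468.13
ΣP(t=0)Q(t=1) = 76.25×23 + 10017.81×1 + 572.86×2 = 1753.75 + 10017.81 + 1145.72 = 12917.28
P = 17468.13 / 12917.28 × 100 = 135.2307
Fisher = √(L × P) = √(134.2132 × 135.2307) = 134.7210

134.72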